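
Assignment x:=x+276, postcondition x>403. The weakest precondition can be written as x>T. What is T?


Formula: wp(x:=E, P) = P[E/x] (substitute E for x in postcondition)
Step 1: Postcondition: x>403
Step 2: Substitute x+276 for x: x+276>403
Step 3: Solve for x: x > 403-276 = 127

127


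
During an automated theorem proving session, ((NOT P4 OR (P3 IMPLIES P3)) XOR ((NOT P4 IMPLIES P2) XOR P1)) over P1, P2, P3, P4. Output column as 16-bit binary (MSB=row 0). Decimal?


Formula: ((NOT P4 OR (P3 IMPLIES P3)) XOR ((NOT P4 IMPLIES P2) XOR P1)) over P1, P2, P3, P4 (16 rows)
Evaluate each row (bits = P1,P2,P3,P4, MSB first):
  row 0 [0000]: ((NOT 0 OR (0 IMPLIES 0)) XOR ((NOT 0 IMPLIES 0) XOR 0)) -> 1
  row 1 [0001]: ((NOT 1 OR (0 IMPLIES 0)) XOR ((NOT 1 IMPLIES 0) XOR 0)) -> 0
  row 2 [0010]: ((NOT 0 OR (1 IMPLIES 1)) XOR ((NOT 0 IMPLIES 0) XOR 0)) -> 1
  row 3 [0011]: ((NOT 1 OR (1 IMPLIES 1)) XOR ((NOT 1 IMPLIES 0) XOR 0)) -> 0
  row 4 [0100]: ((NOT 0 OR (0 IMPLIES 0)) XOR ((NOT 0 IMPLIES 1) XOR 0)) -> 0
  row 5 [0101]: ((NOT 1 OR (0 IMPLIES 0)) XOR ((NOT 1 IMPLIES 1) XOR 0)) -> 0
  row 6 [0110]: ((NOT 0 OR (1 IMPLIES 1)) XOR ((NOT 0 IMPLIES 1) XOR 0)) -> 0
  row 7 [0111]: ((NOT 1 OR (1 IMPLIES 1)) XOR ((NOT 1 IMPLIES 1) XOR 0)) -> 0
  row 8 [1000]: ((NOT 0 OR (0 IMPLIES 0)) XOR ((NOT 0 IMPLIES 0) XOR 1)) -> 0
  row 9 [1001]: ((NOT 1 OR (0 IMPLIES 0)) XOR ((NOT 1 IMPLIES 0) XOR 1)) -> 1
  row 10 [1010]: ((NOT 0 OR (1 IMPLIES 1)) XOR ((NOT 0 IMPLIES 0) XOR 1)) -> 0
  row 11 [1011]: ((NOT 1 OR (1 IMPLIES 1)) XOR ((NOT 1 IMPLIES 0) XOR 1)) -> 1
  row 12 [1100]: ((NOT 0 OR (0 IMPLIES 0)) XOR ((NOT 0 IMPLIES 1) XOR 1)) -> 1
  row 13 [1101]: ((NOT 1 OR (0 IMPLIES 0)) XOR ((NOT 1 IMPLIES 1) XOR 1)) -> 1
  row 14 [1110]: ((NOT 0 OR (1 IMPLIES 1)) XOR ((NOT 0 IMPLIES 1) XOR 1)) -> 1
  row 15 [1111]: ((NOT 1 OR (1 IMPLIES 1)) XOR ((NOT 1 IMPLIES 1) XOR 1)) -> 1
Full result column, 4 rows per line (P1,P2 fixed per line; P3,P4 runs 00..11 left to right):
  rows 0-3 [P1,P2=00]: 1010  = hex A
  rows 4-7 [P1,P2=01]: 0000  = hex 0
  rows 8-11 [P1,P2=10]: 0101  = hex 5
  rows 12-15 [P1,P2=11]: 1111  = hex F
Output column (row 0 .. row 15) = 1010000001011111
Output column grouped in 4s = 1010 0000 0101 1111 = 0xA05F
Convert to decimal digit by digit (value = value*16 + digit):
  A -> 10
  10*16 + 0 = 160
  160*16 + 5 = 2565
  2565*16 + 15 (F) = 41055
Decimal = 41055

41055


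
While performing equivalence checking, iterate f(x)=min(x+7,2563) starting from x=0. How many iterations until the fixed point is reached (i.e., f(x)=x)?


Step 1: x=0, cap=2563, increment=7
Step 2: x grows by 7 each step until capped at 2563; fixed point is x=2563
Step 3: iterations = ceil(2563/7) = 367

367


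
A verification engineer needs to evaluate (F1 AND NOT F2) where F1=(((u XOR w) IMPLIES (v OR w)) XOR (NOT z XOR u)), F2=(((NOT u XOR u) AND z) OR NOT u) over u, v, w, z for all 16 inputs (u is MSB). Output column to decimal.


F1 = (((u XOR w) IMPLIES (v OR w)) XOR (NOT z XOR u))
F2 = (((NOT u XOR u) AND z) OR NOT u)
Counterexample to F1=>F2 is where F1=1 and F2=0.
Evaluate each row (bits = u,v,w,z, MSB first):
  row 0 [0000]: F1=0 F2=1 -> F1&~F2 -> 0
  row 1 [0001]: F1=1 F2=1 -> F1&~F2 -> 0
  row 2 [0010]: F1=0 F2=1 -> F1&~F2 -> 0
  row 3 [0011]: F1=1 F2=1 -> F1&~F2 -> 0
  row 4 [0100]: F1=0 F2=1 -> F1&~F2 -> 0
  row 5 [0101]: F1=1 F2=1 -> F1&~F2 -> 0
  row 6 [0110]: F1=0 F2=1 -> F1&~F2 -> 0
  row 7 [0111]: F1=1 F2=1 -> F1&~F2 -> 0
  row 8 [1000]: F1=0 F2=0 -> F1&~F2 -> 0
  row 9 [1001]: F1=1 F2=1 -> F1&~F2 -> 0
  row 10 [1010]: F1=1 F2=0 -> F1&~F2 -> 1
  row 11 [1011]: F1=0 F2=1 -> F1&~F2 -> 0
  row 12 [1100]: F1=1 F2=0 -> F1&~F2 -> 1
  row 13 [1101]: F1=0 F2=1 -> F1&~F2 -> 0
  row 14 [1110]: F1=1 F2=0 -> F1&~F2 -> 1
  row 15 [1111]: F1=0 F2=1 -> F1&~F2 -> 0
Full result column, 4 rows per line (u,v fixed per line; w,z runs 00..11 left to right):
  rows 0-3 [u,v=00]: 0000  = hex 0
  rows 4-7 [u,v=01]: 0000  = hex 0
  rows 8-11 [u,v=10]: 0010  = hex 2
  rows 12-15 [u,v=11]: 1010  = hex A
Counterexample vector (row 0 .. row 15) = 0000000000101010
Output column grouped in 4s = 0000 0000 0010 1010 = 0x002A
Convert to decimal digit by digit (value = value*16 + digit):
  0 -> 0
  0*16 + 0 = 0
  0*16 + 2 = 2
  2*16 + 10 (A) = 42
Decimal = 42

42


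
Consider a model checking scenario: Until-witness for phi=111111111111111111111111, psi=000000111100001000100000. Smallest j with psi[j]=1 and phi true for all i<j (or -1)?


(phi U psi) at 0: need smallest j with psi[j]=1 and phi[i]=1 for all i in [0,j).
Scan from step 0:
  step 0: phi=1, psi=0 -> continue
  step 1: phi=1, psi=0 -> continue
  step 2: phi=1, psi=0 -> continue
  step 3: phi=1, psi=0 -> continue
  step 6: psi=1 and phi held for [0,6) -> witness found
Witness step = 6

6


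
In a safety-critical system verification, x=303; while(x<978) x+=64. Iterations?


Step 1: x goes from 303 toward 978 by 64; the body runs while x<978, so iterations = ceil((bound-start)/step)
Step 2: Distance=675
Step 3: ceil(675/64)=11

11


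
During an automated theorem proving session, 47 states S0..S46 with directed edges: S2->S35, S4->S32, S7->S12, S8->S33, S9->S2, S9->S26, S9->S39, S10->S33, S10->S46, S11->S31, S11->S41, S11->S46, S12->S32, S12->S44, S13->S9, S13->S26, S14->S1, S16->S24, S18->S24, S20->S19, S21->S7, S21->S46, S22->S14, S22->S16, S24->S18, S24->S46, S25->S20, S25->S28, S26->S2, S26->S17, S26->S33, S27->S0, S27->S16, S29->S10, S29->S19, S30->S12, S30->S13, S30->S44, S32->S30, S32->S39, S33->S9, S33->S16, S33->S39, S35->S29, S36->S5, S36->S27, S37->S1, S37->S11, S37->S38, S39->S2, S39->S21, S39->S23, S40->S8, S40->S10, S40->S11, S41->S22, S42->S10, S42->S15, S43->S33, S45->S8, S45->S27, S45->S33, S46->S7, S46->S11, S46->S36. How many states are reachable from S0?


BFS from S0:
  layer 0: {S0}
Reachable set: {S0}
Count = 1

1


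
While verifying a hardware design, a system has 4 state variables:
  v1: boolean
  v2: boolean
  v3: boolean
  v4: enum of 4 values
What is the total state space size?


State space = product of domain sizes of all variables.
Domain sizes:
  v1 (boolean): 2
  v2 (boolean): 2
  v3 (boolean): 2
  v4 (enum of 4 values): 4
Product = 2 * 2 * 2 * 4 = 32

32


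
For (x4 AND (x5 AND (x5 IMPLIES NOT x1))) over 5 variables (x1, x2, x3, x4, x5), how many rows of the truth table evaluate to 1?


Formula: (x4 AND (x5 AND (x5 IMPLIES NOT x1))) over 5 vars (32 rows)
Evaluate each row (x1, x2, x3, x4, x5 as bits, MSB first):
  row 0 [00000]: (0 AND (0 AND (0 IMPLIES NOT 0))) -> 0
  row 1 [00001]: (0 AND (1 AND (1 IMPLIES NOT 0))) -> 0
  row 2 [00010]: (1 AND (0 AND (0 IMPLIES NOT 0))) -> 0
  row 3 [00011]: (1 AND (1 AND (1 IMPLIES NOT 0))) -> 1
  row 4 [00100]: (0 AND (0 AND (0 IMPLIES NOT 0))) -> 0
  row 5 [00101]: (0 AND (1 AND (1 IMPLIES NOT 0))) -> 0
  row 6 [00110]: (1 AND (0 AND (0 IMPLIES NOT 0))) -> 0
  row 7 [00111]: (1 AND (1 AND (1 IMPLIES NOT 0))) -> 1
  row 8 [01000]: (0 AND (0 AND (0 IMPLIES NOT 0))) -> 0
  row 9 [01001]: (0 AND (1 AND (1 IMPLIES NOT 0))) -> 0
  row 10 [01010]: (1 AND (0 AND (0 IMPLIES NOT 0))) -> 0
  row 11 [01011]: (1 AND (1 AND (1 IMPLIES NOT 0))) -> 1
  row 12 [01100]: (0 AND (0 AND (0 IMPLIES NOT 0))) -> 0
  row 13 [01101]: (0 AND (1 AND (1 IMPLIES NOT 0))) -> 0
  row 14 [01110]: (1 AND (0 AND (0 IMPLIES NOT 0))) -> 0
  row 15 [01111]: (1 AND (1 AND (1 IMPLIES NOT 0))) -> 1
  row 16 [10000]: (0 AND (0 AND (0 IMPLIES NOT 1))) -> 0
  row 17 [10001]: (0 AND (1 AND (1 IMPLIES NOT 1))) -> 0
  row 18 [10010]: (1 AND (0 AND (0 IMPLIES NOT 1))) -> 0
  row 19 [10011]: (1 AND (1 AND (1 IMPLIES NOT 1))) -> 0
  row 20 [10100]: (0 AND (0 AND (0 IMPLIES NOT 1))) -> 0
  row 21 [10101]: (0 AND (1 AND (1 IMPLIES NOT 1))) -> 0
  row 22 [10110]: (1 AND (0 AND (0 IMPLIES NOT 1))) -> 0
  row 23 [10111]: (1 AND (1 AND (1 IMPLIES NOT 1))) -> 0
  row 24 [11000]: (0 AND (0 AND (0 IMPLIES NOT 1))) -> 0
  row 25 [11001]: (0 AND (1 AND (1 IMPLIES NOT 1))) -> 0
  row 26 [11010]: (1 AND (0 AND (0 IMPLIES NOT 1))) -> 0
  row 27 [11011]: (1 AND (1 AND (1 IMPLIES NOT 1))) -> 0
  row 28 [11100]: (0 AND (0 AND (0 IMPLIES NOT 1))) -> 0
  row 29 [11101]: (0 AND (1 AND (1 IMPLIES NOT 1))) -> 0
  row 30 [11110]: (1 AND (0 AND (0 IMPLIES NOT 1))) -> 0
  row 31 [11111]: (1 AND (1 AND (1 IMPLIES NOT 1))) -> 0
Full result column, 8 rows per line (x1,x2 fixed per line; x3,x4,x5 runs 000..111 left to right):
  rows 0-7 [x1,x2=00]: 00010001  (ones: 2)
  rows 8-15 [x1,x2=01]: 00010001  (ones: 2)
  rows 16-23 [x1,x2=10]: 00000000  (ones: 0)
  rows 24-31 [x1,x2=11]: 00000000  (ones: 0)
Count of 1-rows = 2+2+0+0 = 4

4


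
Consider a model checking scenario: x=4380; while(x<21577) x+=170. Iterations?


Step 1: x goes from 4380 toward 21577 by 170; the body runs while x<21577, so iterations = ceil((bound-start)/step)
Step 2: Distance=17197
Step 3: ceil(17197/170)=102

102


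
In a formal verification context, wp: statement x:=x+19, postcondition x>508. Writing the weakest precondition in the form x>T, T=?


Formula: wp(x:=E, P) = P[E/x] (substitute E for x in postcondition)
Step 1: Postcondition: x>508
Step 2: Substitute x+19 for x: x+19>508
Step 3: Solve for x: x > 508-19 = 489

489


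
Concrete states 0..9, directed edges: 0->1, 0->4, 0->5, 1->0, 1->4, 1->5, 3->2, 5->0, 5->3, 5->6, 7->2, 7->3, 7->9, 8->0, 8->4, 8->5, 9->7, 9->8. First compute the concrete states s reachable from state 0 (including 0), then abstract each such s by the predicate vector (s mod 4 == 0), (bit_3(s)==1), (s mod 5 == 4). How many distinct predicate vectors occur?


BFS from 0:
Concrete reachable: {0, 1, 2, 3, 4, 5, 6}
Abstract via predicates (s mod 4 == 0), (bit_3(s)==1), (s mod 5 == 4):
  (0,0,0) <- {1, 2, 3, 5, 6}
  (1,0,0) <- {0}
  (1,0,1) <- {4}
Distinct abstract states = 3

3


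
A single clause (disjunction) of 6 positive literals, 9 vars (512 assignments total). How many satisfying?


Step 1: Total=2^9=512
Step 2: Unsat when all 6 false: 2^3=8
Step 3: Sat=512-8=504

504


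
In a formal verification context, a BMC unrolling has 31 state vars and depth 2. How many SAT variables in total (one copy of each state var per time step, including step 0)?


BMC unrolls to depth k, creating one copy of each state var for steps 0..k.
Step count = 2 + 1 = 3 (steps 0 through 2)
Vars per step = 31
Total = 31 * 3 = 93

93


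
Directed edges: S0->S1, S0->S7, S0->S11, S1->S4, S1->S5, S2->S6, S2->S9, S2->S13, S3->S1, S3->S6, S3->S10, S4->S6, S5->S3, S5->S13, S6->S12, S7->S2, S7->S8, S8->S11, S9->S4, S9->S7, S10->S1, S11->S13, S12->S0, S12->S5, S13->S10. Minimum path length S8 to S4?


BFS layer-by-layer from S8:
  dist 0: {S8}
  dist 1: {S11}
  dist 2: {S13}
  dist 3: {S10}
  dist 4: {S1}
  dist 5: {S4, S5}
  -> S4 reached at distance 5
Shortest path length = 5

5


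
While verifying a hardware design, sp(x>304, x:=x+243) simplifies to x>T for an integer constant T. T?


Formula: sp(P, x:=E) = exists old_x. (x = E[old_x/x]) AND P[old_x/x] (old_x is the value of x before the assignment; eliminate old_x by solving x = E[old_x/x] for old_x)
Step 1: Precondition P: x>304, i.e. old_x > 304
Step 2: Assignment gives x = old_x + 243, so old_x = x - 243
Step 3: Substitute into P: x - 243 > 304
Step 4: Simplify: x > 304+243 = 547

547


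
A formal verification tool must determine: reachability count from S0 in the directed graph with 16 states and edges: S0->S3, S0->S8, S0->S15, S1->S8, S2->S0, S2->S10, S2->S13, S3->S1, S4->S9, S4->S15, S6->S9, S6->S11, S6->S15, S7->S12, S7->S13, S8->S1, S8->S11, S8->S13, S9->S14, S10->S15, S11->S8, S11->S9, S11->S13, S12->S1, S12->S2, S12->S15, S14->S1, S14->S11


BFS from S0:
  layer 0: {S0}
  layer 1: {S3, S8, S15}
  layer 2: {S1, S11, S13}
  layer 3: {S9}
  layer 4: {S14}
Reachable set: {S0, S1, S3, S8, S9, S11, S13, S14, S15}
Count = 9

9


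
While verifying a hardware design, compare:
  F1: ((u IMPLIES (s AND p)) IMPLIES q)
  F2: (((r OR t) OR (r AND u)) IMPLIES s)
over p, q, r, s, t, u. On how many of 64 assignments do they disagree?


F1 = ((u IMPLIES (s AND p)) IMPLIES q)
F2 = (((r OR t) OR (r AND u)) IMPLIES s)
Evaluate both on each of 64 rows (bits = p,q,r,s,t,u):
  row 0 [000000]: F1=0 F2=1 (differ) -> 1
  row 1 [000001]: F1=1 F2=1 -> 0
  row 2 [000010]: F1=0 F2=0 -> 0
  row 3 [000011]: F1=1 F2=0 (differ) -> 1
  row 4 [000100]: F1=0 F2=1 (differ) -> 1
  (every remaining row is evaluated the same way; all 64 results are listed next)
Full result column, 8 rows per line (p,q,r fixed per line; s,t,u runs 000..111 left to right):
  rows 0-7 [p,q,r=000]: 10011010  (ones: 4)
  rows 8-15 [p,q,r=001]: 01011010  (ones: 4)
  rows 16-23 [p,q,r=010]: 00110000  (ones: 2)
  rows 24-31 [p,q,r=011]: 11110000  (ones: 4)
  rows 32-39 [p,q,r=100]: 10011111  (ones: 6)
  rows 40-47 [p,q,r=101]: 01011111  (ones: 6)
  rows 48-55 [p,q,r=110]: 00110000  (ones: 2)
  rows 56-63 [p,q,r=111]: 11110000  (ones: 4)
Disagreements = 4+4+2+4+6+6+2+4 = 32

32


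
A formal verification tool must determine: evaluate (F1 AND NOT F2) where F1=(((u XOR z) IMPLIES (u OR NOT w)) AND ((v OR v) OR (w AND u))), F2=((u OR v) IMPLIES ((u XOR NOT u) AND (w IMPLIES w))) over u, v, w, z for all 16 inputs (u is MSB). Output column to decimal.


F1 = (((u XOR z) IMPLIES (u OR NOT w)) AND ((v OR v) OR (w AND u)))
F2 = ((u OR v) IMPLIES ((u XOR NOT u) AND (w IMPLIES w)))
Counterexample to F1=>F2 is where F1=1 and F2=0.
Evaluate each row (bits = u,v,w,z, MSB first):
  row 0 [0000]: F1=0 F2=1 -> F1&~F2 -> 0
  row 1 [0001]: F1=0 F2=1 -> F1&~F2 -> 0
  row 2 [0010]: F1=0 F2=1 -> F1&~F2 -> 0
  row 3 [0011]: F1=0 F2=1 -> F1&~F2 -> 0
  row 4 [0100]: F1=1 F2=1 -> F1&~F2 -> 0
  row 5 [0101]: F1=1 F2=1 -> F1&~F2 -> 0
  row 6 [0110]: F1=1 F2=1 -> F1&~F2 -> 0
  row 7 [0111]: F1=0 F2=1 -> F1&~F2 -> 0
  row 8 [1000]: F1=0 F2=1 -> F1&~F2 -> 0
  row 9 [1001]: F1=0 F2=1 -> F1&~F2 -> 0
  row 10 [1010]: F1=1 F2=1 -> F1&~F2 -> 0
  row 11 [1011]: F1=1 F2=1 -> F1&~F2 -> 0
  row 12 [1100]: F1=1 F2=1 -> F1&~F2 -> 0
  row 13 [1101]: F1=1 F2=1 -> F1&~F2 -> 0
  row 14 [1110]: F1=1 F2=1 -> F1&~F2 -> 0
  row 15 [1111]: F1=1 F2=1 -> F1&~F2 -> 0
Full result column, 4 rows per line (u,v fixed per line; w,z runs 00..11 left to right):
  rows 0-3 [u,v=00]: 0000  = hex 0
  rows 4-7 [u,v=01]: 0000  = hex 0
  rows 8-11 [u,v=10]: 0000  = hex 0
  rows 12-15 [u,v=11]: 0000  = hex 0
Counterexample vector (row 0 .. row 15) = 0000000000000000
Output column grouped in 4s = 0000 0000 0000 0000 = 0x0000
Convert to decimal digit by digit (value = value*16 + digit):
  0 -> 0
  0*16 + 0 = 0
  0*16 + 0 = 0
  0*16 + 0 = 0
Decimal = 0

0


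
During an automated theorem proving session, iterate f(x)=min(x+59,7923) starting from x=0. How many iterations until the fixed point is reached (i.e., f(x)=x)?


Step 1: x=0, cap=7923, increment=59
Step 2: x grows by 59 each step until capped at 7923; fixed point is x=7923
Step 3: iterations = ceil(7923/59) = 135

135


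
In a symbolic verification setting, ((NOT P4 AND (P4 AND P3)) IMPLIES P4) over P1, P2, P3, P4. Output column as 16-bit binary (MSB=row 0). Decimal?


Formula: ((NOT P4 AND (P4 AND P3)) IMPLIES P4) over P1, P2, P3, P4 (16 rows)
Evaluate each row (bits = P1,P2,P3,P4, MSB first):
  row 0 [0000]: ((NOT 0 AND (0 AND 0)) IMPLIES 0) -> 1
  row 1 [0001]: ((NOT 1 AND (1 AND 0)) IMPLIES 1) -> 1
  row 2 [0010]: ((NOT 0 AND (0 AND 1)) IMPLIES 0) -> 1
  row 3 [0011]: ((NOT 1 AND (1 AND 1)) IMPLIES 1) -> 1
  row 4 [0100]: ((NOT 0 AND (0 AND 0)) IMPLIES 0) -> 1
  row 5 [0101]: ((NOT 1 AND (1 AND 0)) IMPLIES 1) -> 1
  row 6 [0110]: ((NOT 0 AND (0 AND 1)) IMPLIES 0) -> 1
  row 7 [0111]: ((NOT 1 AND (1 AND 1)) IMPLIES 1) -> 1
  row 8 [1000]: ((NOT 0 AND (0 AND 0)) IMPLIES 0) -> 1
  row 9 [1001]: ((NOT 1 AND (1 AND 0)) IMPLIES 1) -> 1
  row 10 [1010]: ((NOT 0 AND (0 AND 1)) IMPLIES 0) -> 1
  row 11 [1011]: ((NOT 1 AND (1 AND 1)) IMPLIES 1) -> 1
  row 12 [1100]: ((NOT 0 AND (0 AND 0)) IMPLIES 0) -> 1
  row 13 [1101]: ((NOT 1 AND (1 AND 0)) IMPLIES 1) -> 1
  row 14 [1110]: ((NOT 0 AND (0 AND 1)) IMPLIES 0) -> 1
  row 15 [1111]: ((NOT 1 AND (1 AND 1)) IMPLIES 1) -> 1
Full result column, 4 rows per line (P1,P2 fixed per line; P3,P4 runs 00..11 left to right):
  rows 0-3 [P1,P2=00]: 1111  = hex F
  rows 4-7 [P1,P2=01]: 1111  = hex F
  rows 8-11 [P1,P2=10]: 1111  = hex F
  rows 12-15 [P1,P2=11]: 1111  = hex F
Output column (row 0 .. row 15) = 1111111111111111
Output column grouped in 4s = 1111 1111 1111 1111 = 0xFFFF
Convert to decimal digit by digit (value = value*16 + digit):
  F -> 15
  15*16 + 15 (F) = 255
  255*16 + 15 (F) = 4095
  4095*16 + 15 (F) = 65535
Decimal = 65535

65535


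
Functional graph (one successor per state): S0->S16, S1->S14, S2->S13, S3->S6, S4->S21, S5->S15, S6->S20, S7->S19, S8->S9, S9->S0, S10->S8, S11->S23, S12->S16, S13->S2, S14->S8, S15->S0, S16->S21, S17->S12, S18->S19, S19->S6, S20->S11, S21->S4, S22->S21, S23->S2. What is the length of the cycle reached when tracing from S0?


Trace from S0 until a state repeats:
  S0 -> S16 -> S21 -> S4 -> S21
S21 first seen at step 2, revisited at step 4.
Cycle length = 4 - 2 = 2

2


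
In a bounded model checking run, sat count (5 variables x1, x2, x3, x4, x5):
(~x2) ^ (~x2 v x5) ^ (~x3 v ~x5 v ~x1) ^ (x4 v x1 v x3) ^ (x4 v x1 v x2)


CNF with 5 clauses over 5 vars (32 assignments).
An assignment satisfies CNF iff every clause has >=1 true literal.
Check each row (bits = x1,x2,x3,x4,x5; clause T/F shown):
  row 0 [00000]: clauses=TTTFF -> 0
  row 1 [00001]: clauses=TTTFF -> 0
  row 2 [00010]: clauses=TTTTT -> 1
  row 3 [00011]: clauses=TTTTT -> 1
  row 4 [00100]: clauses=TTTTF -> 0
  row 5 [00101]: clauses=TTTTF -> 0
  row 6 [00110]: clauses=TTTTT -> 1
  row 7 [00111]: clauses=TTTTT -> 1
  row 8 [01000]: clauses=FFTFT -> 0
  row 9 [01001]: clauses=FTTFT -> 0
  row 10 [01010]: clauses=FFTTT -> 0
  row 11 [01011]: clauses=FTTTT -> 0
  row 12 [01100]: clauses=FFTTT -> 0
  row 13 [01101]: clauses=FTTTT -> 0
  row 14 [01110]: clauses=FFTTT -> 0
  row 15 [01111]: clauses=FTTTT -> 0
  row 16 [10000]: clauses=TTTTT -> 1
  row 17 [10001]: clauses=TTTTT -> 1
  row 18 [10010]: clauses=TTTTT -> 1
  row 19 [10011]: clauses=TTTTT -> 1
  row 20 [10100]: clauses=TTTTT -> 1
  row 21 [10101]: clauses=TTFTT -> 0
  row 22 [10110]: clauses=TTTTT -> 1
  row 23 [10111]: clauses=TTFTT -> 0
  row 24 [11000]: clauses=FFTTT -> 0
  row 25 [11001]: clauses=FTTTT -> 0
  row 26 [11010]: clauses=FFTTT -> 0
  row 27 [11011]: clauses=FTTTT -> 0
  row 28 [11100]: clauses=FFTTT -> 0
  row 29 [11101]: clauses=FTFTT -> 0
  row 30 [11110]: clauses=FFTTT -> 0
  row 31 [11111]: clauses=FTFTT -> 0
Full result column, 8 rows per line (x1,x2 fixed per line; x3,x4,x5 runs 000..111 left to right):
  rows 0-7 [x1,x2=00]: 00110011  (ones: 4)
  rows 8-15 [x1,x2=01]: 00000000  (ones: 0)
  rows 16-23 [x1,x2=10]: 11111010  (ones: 6)
  rows 24-31 [x1,x2=11]: 00000000  (ones: 0)
Satisfying assignments = 4+0+6+0 = 10

10


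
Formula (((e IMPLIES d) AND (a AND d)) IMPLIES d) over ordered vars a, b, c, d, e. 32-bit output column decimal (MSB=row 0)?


Formula: (((e IMPLIES d) AND (a AND d)) IMPLIES d) over a, b, c, d, e (32 rows)
Evaluate each row (bits = a,b,c,d,e, MSB first):
  row 0 [00000]: (((0 IMPLIES 0) AND (0 AND 0)) IMPLIES 0) -> 1
  row 1 [00001]: (((1 IMPLIES 0) AND (0 AND 0)) IMPLIES 0) -> 1
  row 2 [00010]: (((0 IMPLIES 1) AND (0 AND 1)) IMPLIES 1) -> 1
  row 3 [00011]: (((1 IMPLIES 1) AND (0 AND 1)) IMPLIES 1) -> 1
  row 4 [00100]: (((0 IMPLIES 0) AND (0 AND 0)) IMPLIES 0) -> 1
  row 5 [00101]: (((1 IMPLIES 0) AND (0 AND 0)) IMPLIES 0) -> 1
  row 6 [00110]: (((0 IMPLIES 1) AND (0 AND 1)) IMPLIES 1) -> 1
  row 7 [00111]: (((1 IMPLIES 1) AND (0 AND 1)) IMPLIES 1) -> 1
  row 8 [01000]: (((0 IMPLIES 0) AND (0 AND 0)) IMPLIES 0) -> 1
  row 9 [01001]: (((1 IMPLIES 0) AND (0 AND 0)) IMPLIES 0) -> 1
  row 10 [01010]: (((0 IMPLIES 1) AND (0 AND 1)) IMPLIES 1) -> 1
  row 11 [01011]: (((1 IMPLIES 1) AND (0 AND 1)) IMPLIES 1) -> 1
  row 12 [01100]: (((0 IMPLIES 0) AND (0 AND 0)) IMPLIES 0) -> 1
  row 13 [01101]: (((1 IMPLIES 0) AND (0 AND 0)) IMPLIES 0) -> 1
  row 14 [01110]: (((0 IMPLIES 1) AND (0 AND 1)) IMPLIES 1) -> 1
  row 15 [01111]: (((1 IMPLIES 1) AND (0 AND 1)) IMPLIES 1) -> 1
  row 16 [10000]: (((0 IMPLIES 0) AND (1 AND 0)) IMPLIES 0) -> 1
  row 17 [10001]: (((1 IMPLIES 0) AND (1 AND 0)) IMPLIES 0) -> 1
  row 18 [10010]: (((0 IMPLIES 1) AND (1 AND 1)) IMPLIES 1) -> 1
  row 19 [10011]: (((1 IMPLIES 1) AND (1 AND 1)) IMPLIES 1) -> 1
  row 20 [10100]: (((0 IMPLIES 0) AND (1 AND 0)) IMPLIES 0) -> 1
  row 21 [10101]: (((1 IMPLIES 0) AND (1 AND 0)) IMPLIES 0) -> 1
  row 22 [10110]: (((0 IMPLIES 1) AND (1 AND 1)) IMPLIES 1) -> 1
  row 23 [10111]: (((1 IMPLIES 1) AND (1 AND 1)) IMPLIES 1) -> 1
  row 24 [11000]: (((0 IMPLIES 0) AND (1 AND 0)) IMPLIES 0) -> 1
  row 25 [11001]: (((1 IMPLIES 0) AND (1 AND 0)) IMPLIES 0) -> 1
  row 26 [11010]: (((0 IMPLIES 1) AND (1 AND 1)) IMPLIES 1) -> 1
  row 27 [11011]: (((1 IMPLIES 1) AND (1 AND 1)) IMPLIES 1) -> 1
  row 28 [11100]: (((0 IMPLIES 0) AND (1 AND 0)) IMPLIES 0) -> 1
  row 29 [11101]: (((1 IMPLIES 0) AND (1 AND 0)) IMPLIES 0) -> 1
  row 30 [11110]: (((0 IMPLIES 1) AND (1 AND 1)) IMPLIES 1) -> 1
  row 31 [11111]: (((1 IMPLIES 1) AND (1 AND 1)) IMPLIES 1) -> 1
Full result column, 4 rows per line (a,b,c fixed per line; d,e runs 00..11 left to right):
  rows 0-3 [a,b,c=000]: 1111  = hex F
  rows 4-7 [a,b,c=001]: 1111  = hex F
  rows 8-11 [a,b,c=010]: 1111  = hex F
  rows 12-15 [a,b,c=011]: 1111  = hex F
  rows 16-19 [a,b,c=100]: 1111  = hex F
  rows 20-23 [a,b,c=101]: 1111  = hex F
  rows 24-27 [a,b,c=110]: 1111  = hex F
  rows 28-31 [a,b,c=111]: 1111  = hex F
Output column (row 0 .. row 31) = 11111111111111111111111111111111
Output column grouped in 4s = 1111 1111 1111 1111 1111 1111 1111 1111 = 0xFFFFFFFF
Convert to decimal digit by digit (value = value*16 + digit):
  F -> 15
  15*16 + 15 (F) = 255
  255*16 + 15 (F) = 4095
  4095*16 + 15 (F) = 65535
  65535*16 + 15 (F) = 1048575
  1048575*16 + 15 (F) = 16777215
  16777215*16 + 15 (F) = 268435455
  268435455*16 + 15 (F) = 4294967295
Decimal = 4294967295

4294967295


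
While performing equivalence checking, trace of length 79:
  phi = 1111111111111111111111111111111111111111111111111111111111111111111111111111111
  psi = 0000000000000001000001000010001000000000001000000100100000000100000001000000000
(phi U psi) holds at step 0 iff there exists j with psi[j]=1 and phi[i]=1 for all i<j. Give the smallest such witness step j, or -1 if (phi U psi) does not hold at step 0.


(phi U psi) at 0: need smallest j with psi[j]=1 and phi[i]=1 for all i in [0,j).
Scan from step 0:
  step 0: phi=1, psi=0 -> continue
  step 1: phi=1, psi=0 -> continue
  step 2: phi=1, psi=0 -> continue
  step 3: phi=1, psi=0 -> continue
  step 15: psi=1 and phi held for [0,15) -> witness found
Witness step = 15

15


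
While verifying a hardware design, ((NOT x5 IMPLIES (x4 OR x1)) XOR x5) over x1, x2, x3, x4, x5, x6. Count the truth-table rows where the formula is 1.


Formula: ((NOT x5 IMPLIES (x4 OR x1)) XOR x5) over 6 vars (64 rows)
Evaluate each row (x1, x2, x3, x4, x5, x6 as bits, MSB first):
  row 0 [000000]: ((NOT 0 IMPLIES (0 OR 0)) XOR 0) -> 0
  row 1 [000001]: ((NOT 0 IMPLIES (0 OR 0)) XOR 0) -> 0
  row 2 [000010]: ((NOT 1 IMPLIES (0 OR 0)) XOR 1) -> 0
  row 3 [000011]: ((NOT 1 IMPLIES (0 OR 0)) XOR 1) -> 0
  row 4 [000100]: ((NOT 0 IMPLIES (1 OR 0)) XOR 0) -> 1
  (every remaining row is evaluated the same way; all 64 results are listed next)
Full result column, 8 rows per line (x1,x2,x3 fixed per line; x4,x5,x6 runs 000..111 left to right):
  rows 0-7 [x1,x2,x3=000]: 00001100  (ones: 2)
  rows 8-15 [x1,x2,x3=001]: 00001100  (ones: 2)
  rows 16-23 [x1,x2,x3=010]: 00001100  (ones: 2)
  rows 24-31 [x1,x2,x3=011]: 00001100  (ones: 2)
  rows 32-39 [x1,x2,x3=100]: 11001100  (ones: 4)
  rows 40-47 [x1,x2,x3=101]: 11001100  (ones: 4)
  rows 48-55 [x1,x2,x3=110]: 11001100  (ones: 4)
  rows 56-63 [x1,x2,x3=111]: 11001100  (ones: 4)
Count of 1-rows = 2+2+2+2+4+4+4+4 = 24

24


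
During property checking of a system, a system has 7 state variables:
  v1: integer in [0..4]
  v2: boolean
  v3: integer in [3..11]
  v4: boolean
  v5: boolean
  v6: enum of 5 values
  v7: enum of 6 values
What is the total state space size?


State space = product of domain sizes of all variables.
Domain sizes:
  v1 (integer in [0..4]): 5
  v2 (boolean): 2
  v3 (integer in [3..11]): 9
  v4 (boolean): 2
  v5 (boolean): 2
  v6 (enum of 5 values): 5
  v7 (enum of 6 values): 6
Product = 5 * 2 * 9 * 2 * 2 * 5 * 6 = 10800

10800


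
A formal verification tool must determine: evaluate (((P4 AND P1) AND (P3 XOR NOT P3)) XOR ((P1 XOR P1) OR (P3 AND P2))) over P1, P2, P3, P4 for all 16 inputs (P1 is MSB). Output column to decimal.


Formula: (((P4 AND P1) AND (P3 XOR NOT P3)) XOR ((P1 XOR P1) OR (P3 AND P2))) over P1, P2, P3, P4 (16 rows)
Evaluate each row (bits = P1,P2,P3,P4, MSB first):
  row 0 [0000]: (((0 AND 0) AND (0 XOR NOT 0)) XOR ((0 XOR 0) OR (0 AND 0))) -> 0
  row 1 [0001]: (((1 AND 0) AND (0 XOR NOT 0)) XOR ((0 XOR 0) OR (0 AND 0))) -> 0
  row 2 [0010]: (((0 AND 0) AND (1 XOR NOT 1)) XOR ((0 XOR 0) OR (1 AND 0))) -> 0
  row 3 [0011]: (((1 AND 0) AND (1 XOR NOT 1)) XOR ((0 XOR 0) OR (1 AND 0))) -> 0
  row 4 [0100]: (((0 AND 0) AND (0 XOR NOT 0)) XOR ((0 XOR 0) OR (0 AND 1))) -> 0
  row 5 [0101]: (((1 AND 0) AND (0 XOR NOT 0)) XOR ((0 XOR 0) OR (0 AND 1))) -> 0
  row 6 [0110]: (((0 AND 0) AND (1 XOR NOT 1)) XOR ((0 XOR 0) OR (1 AND 1))) -> 1
  row 7 [0111]: (((1 AND 0) AND (1 XOR NOT 1)) XOR ((0 XOR 0) OR (1 AND 1))) -> 1
  row 8 [1000]: (((0 AND 1) AND (0 XOR NOT 0)) XOR ((1 XOR 1) OR (0 AND 0))) -> 0
  row 9 [1001]: (((1 AND 1) AND (0 XOR NOT 0)) XOR ((1 XOR 1) OR (0 AND 0))) -> 1
  row 10 [1010]: (((0 AND 1) AND (1 XOR NOT 1)) XOR ((1 XOR 1) OR (1 AND 0))) -> 0
  row 11 [1011]: (((1 AND 1) AND (1 XOR NOT 1)) XOR ((1 XOR 1) OR (1 AND 0))) -> 1
  row 12 [1100]: (((0 AND 1) AND (0 XOR NOT 0)) XOR ((1 XOR 1) OR (0 AND 1))) -> 0
  row 13 [1101]: (((1 AND 1) AND (0 XOR NOT 0)) XOR ((1 XOR 1) OR (0 AND 1))) -> 1
  row 14 [1110]: (((0 AND 1) AND (1 XOR NOT 1)) XOR ((1 XOR 1) OR (1 AND 1))) -> 1
  row 15 [1111]: (((1 AND 1) AND (1 XOR NOT 1)) XOR ((1 XOR 1) OR (1 AND 1))) -> 0
Full result column, 4 rows per line (P1,P2 fixed per line; P3,P4 runs 00..11 left to right):
  rows 0-3 [P1,P2=00]: 0000  = hex 0
  rows 4-7 [P1,P2=01]: 0011  = hex 3
  rows 8-11 [P1,P2=10]: 0101  = hex 5
  rows 12-15 [P1,P2=11]: 0110  = hex 6
Output column (row 0 .. row 15) = 0000001101010110
Output column grouped in 4s = 0000 0011 0101 0110 = 0x0356
Convert to decimal digit by digit (value = value*16 + digit):
  0 -> 0
  0*16 + 3 = 3
  3*16 + 5 = 53
  53*16 + 6 = 854
Decimal = 854

854


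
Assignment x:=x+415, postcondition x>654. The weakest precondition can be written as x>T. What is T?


Formula: wp(x:=E, P) = P[E/x] (substitute E for x in postcondition)
Step 1: Postcondition: x>654
Step 2: Substitute x+415 for x: x+415>654
Step 3: Solve for x: x > 654-415 = 239

239


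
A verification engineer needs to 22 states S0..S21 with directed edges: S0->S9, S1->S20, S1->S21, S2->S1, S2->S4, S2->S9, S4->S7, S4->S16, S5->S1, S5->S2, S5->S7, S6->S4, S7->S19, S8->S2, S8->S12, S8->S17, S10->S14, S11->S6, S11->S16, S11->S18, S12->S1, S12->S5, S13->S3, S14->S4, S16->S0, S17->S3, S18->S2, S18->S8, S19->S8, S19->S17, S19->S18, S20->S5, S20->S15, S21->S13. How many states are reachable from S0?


BFS from S0:
  layer 0: {S0}
  layer 1: {S9}
Reachable set: {S0, S9}
Count = 2

2


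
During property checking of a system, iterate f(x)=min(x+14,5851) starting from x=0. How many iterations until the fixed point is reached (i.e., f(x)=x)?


Step 1: x=0, cap=5851, increment=14
Step 2: x grows by 14 each step until capped at 5851; fixed point is x=5851
Step 3: iterations = ceil(5851/14) = 418

418


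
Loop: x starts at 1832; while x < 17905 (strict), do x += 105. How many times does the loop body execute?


Step 1: x goes from 1832 toward 17905 by 105; the body runs while x<17905, so iterations = ceil((bound-start)/step)
Step 2: Distance=16073
Step 3: ceil(16073/105)=154

154


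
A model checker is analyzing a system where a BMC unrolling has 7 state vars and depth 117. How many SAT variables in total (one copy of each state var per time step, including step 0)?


BMC unrolls to depth k, creating one copy of each state var for steps 0..k.
Step count = 117 + 1 = 118 (steps 0 through 117)
Vars per step = 7
Total = 7 * 118 = 826

826


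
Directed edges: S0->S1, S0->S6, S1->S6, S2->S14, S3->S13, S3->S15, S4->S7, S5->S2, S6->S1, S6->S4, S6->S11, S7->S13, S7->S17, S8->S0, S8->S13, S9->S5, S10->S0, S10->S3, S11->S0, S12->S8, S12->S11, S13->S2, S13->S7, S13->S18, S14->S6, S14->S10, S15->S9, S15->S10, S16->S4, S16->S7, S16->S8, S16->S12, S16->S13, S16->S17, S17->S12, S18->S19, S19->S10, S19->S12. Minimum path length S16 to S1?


BFS layer-by-layer from S16:
  dist 0: {S16}
  dist 1: {S4, S7, S8, S12, S13, S17}
  dist 2: {S0, S2, S11, S18}
  dist 3: {S1, S6, S14, S19}
  -> S1 reached at distance 3
Shortest path length = 3

3


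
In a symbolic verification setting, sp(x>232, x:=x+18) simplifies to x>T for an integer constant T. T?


Formula: sp(P, x:=E) = exists old_x. (x = E[old_x/x]) AND P[old_x/x] (old_x is the value of x before the assignment; eliminate old_x by solving x = E[old_x/x] for old_x)
Step 1: Precondition P: x>232, i.e. old_x > 232
Step 2: Assignment gives x = old_x + 18, so old_x = x - 18
Step 3: Substitute into P: x - 18 > 232
Step 4: Simplify: x > 232+18 = 250

250


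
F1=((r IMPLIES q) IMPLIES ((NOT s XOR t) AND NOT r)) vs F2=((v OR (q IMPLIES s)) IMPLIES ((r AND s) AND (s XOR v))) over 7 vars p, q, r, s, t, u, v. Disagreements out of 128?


F1 = ((r IMPLIES q) IMPLIES ((NOT s XOR t) AND NOT r))
F2 = ((v OR (q IMPLIES s)) IMPLIES ((r AND s) AND (s XOR v)))
Evaluate both on each of 128 rows (bits = p,q,r,s,t,u,v):
  row 0 [0000000]: F1=1 F2=0 (differ) -> 1
  row 1 [0000001]: F1=1 F2=0 (differ) -> 1
  row 2 [0000010]: F1=1 F2=0 (differ) -> 1
  row 3 [0000011]: F1=1 F2=0 (differ) -> 1
  row 4 [0000100]: F1=0 F2=0 -> 0
  (every remaining row is evaluated the same way; all 128 results are listed next)
Full result column, 8 rows per line (p,q,r,s fixed per line; t,u,v runs 000..111 left to right):
  rows 0-7 [p,q,r,s=0000]: 11110000  (ones: 4)
  rows 8-15 [p,q,r,s=0001]: 00001111  (ones: 4)
  rows 16-23 [p,q,r,s=0010]: 11111111  (ones: 8)
  rows 24-31 [p,q,r,s=0011]: 01010101  (ones: 4)
  rows 32-39 [p,q,r,s=0100]: 01011010  (ones: 4)
  rows 40-47 [p,q,r,s=0101]: 00001111  (ones: 4)
  rows 48-55 [p,q,r,s=0110]: 10101010  (ones: 4)
  rows 56-63 [p,q,r,s=0111]: 10101010  (ones: 4)
  rows 64-71 [p,q,r,s=1000]: 11110000  (ones: 4)
  rows 72-79 [p,q,r,s=1001]: 00001111  (ones: 4)
  rows 80-87 [p,q,r,s=1010]: 11111111  (ones: 8)
  rows 88-95 [p,q,r,s=1011]: 01010101  (ones: 4)
  rows 96-103 [p,q,r,s=1100]: 01011010  (ones: 4)
  rows 104-111 [p,q,r,s=1101]: 00001111  (ones: 4)
  rows 112-119 [p,q,r,s=1110]: 10101010  (ones: 4)
  rows 120-127 [p,q,r,s=1111]: 10101010  (ones: 4)
Disagreements = 4+4+8+4+4+4+4+4+4+4+8+4+4+4+4+4 = 72

72


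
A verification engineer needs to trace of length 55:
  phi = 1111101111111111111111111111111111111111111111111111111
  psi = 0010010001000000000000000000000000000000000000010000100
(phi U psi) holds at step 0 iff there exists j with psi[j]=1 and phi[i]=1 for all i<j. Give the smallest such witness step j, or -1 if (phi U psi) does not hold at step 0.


(phi U psi) at 0: need smallest j with psi[j]=1 and phi[i]=1 for all i in [0,j).
Scan from step 0:
  step 0: phi=1, psi=0 -> continue
  step 1: phi=1, psi=0 -> continue
  step 2: psi=1 and phi held for [0,2) -> witness found
Witness step = 2

2


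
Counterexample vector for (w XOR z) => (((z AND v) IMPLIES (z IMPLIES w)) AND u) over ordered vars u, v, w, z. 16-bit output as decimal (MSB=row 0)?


F1 = (w XOR z)
F2 = (((z AND v) IMPLIES (z IMPLIES w)) AND u)
Counterexample to F1=>F2 is where F1=1 and F2=0.
Evaluate each row (bits = u,v,w,z, MSB first):
  row 0 [0000]: F1=0 F2=0 -> F1&~F2 -> 0
  row 1 [0001]: F1=1 F2=0 -> F1&~F2 -> 1
  row 2 [0010]: F1=1 F2=0 -> F1&~F2 -> 1
  row 3 [0011]: F1=0 F2=0 -> F1&~F2 -> 0
  row 4 [0100]: F1=0 F2=0 -> F1&~F2 -> 0
  row 5 [0101]: F1=1 F2=0 -> F1&~F2 -> 1
  row 6 [0110]: F1=1 F2=0 -> F1&~F2 -> 1
  row 7 [0111]: F1=0 F2=0 -> F1&~F2 -> 0
  row 8 [1000]: F1=0 F2=1 -> F1&~F2 -> 0
  row 9 [1001]: F1=1 F2=1 -> F1&~F2 -> 0
  row 10 [1010]: F1=1 F2=1 -> F1&~F2 -> 0
  row 11 [1011]: F1=0 F2=1 -> F1&~F2 -> 0
  row 12 [1100]: F1=0 F2=1 -> F1&~F2 -> 0
  row 13 [1101]: F1=1 F2=0 -> F1&~F2 -> 1
  row 14 [1110]: F1=1 F2=1 -> F1&~F2 -> 0
  row 15 [1111]: F1=0 F2=1 -> F1&~F2 -> 0
Full result column, 4 rows per line (u,v fixed per line; w,z runs 00..11 left to right):
  rows 0-3 [u,v=00]: 0110  = hex 6
  rows 4-7 [u,v=01]: 0110  = hex 6
  rows 8-11 [u,v=10]: 0000  = hex 0
  rows 12-15 [u,v=11]: 0100  = hex 4
Counterexample vector (row 0 .. row 15) = 0110011000000100
Output column grouped in 4s = 0110 0110 0000 0100 = 0x6604
Convert to decimal digit by digit (value = value*16 + digit):
  6 -> 6
  6*16 + 6 = 102
  102*16 + 0 = 1632
  1632*16 + 4 = 26116
Decimal = 26116

26116


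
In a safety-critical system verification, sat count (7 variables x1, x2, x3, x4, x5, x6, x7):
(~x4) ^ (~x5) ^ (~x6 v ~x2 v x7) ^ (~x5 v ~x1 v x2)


CNF with 4 clauses over 7 vars (128 assignments).
An assignment satisfies CNF iff every clause has >=1 true literal.
Check each row (bits = x1,x2,x3,x4,x5,x6,x7; clause T/F shown):
  row 0 [0000000]: clauses=TTTT -> 1
  row 1 [0000001]: clauses=TTTT -> 1
  row 2 [0000010]: clauses=TTTT -> 1
  row 3 [0000011]: clauses=TTTT -> 1
  row 4 [0000100]: clauses=TFTT -> 0
  (every remaining row is evaluated the same way; all 128 results are listed next)
Full result column, 8 rows per line (x1,x2,x3,x4 fixed per line; x5,x6,x7 runs 000..111 left to right):
  rows 0-7 [x1,x2,x3,x4=0000]: 11110000  (ones: 4)
  rows 8-15 [x1,x2,x3,x4=0001]: 00000000  (ones: 0)
  rows 16-23 [x1,x2,x3,x4=0010]: 11110000  (ones: 4)
  rows 24-31 [x1,x2,x3,x4=0011]: 00000000  (ones: 0)
  rows 32-39 [x1,x2,x3,x4=0100]: 11010000  (ones: 3)
  rows 40-47 [x1,x2,x3,x4=0101]: 00000000  (ones: 0)
  rows 48-55 [x1,x2,x3,x4=0110]: 11010000  (ones: 3)
  rows 56-63 [x1,x2,x3,x4=0111]: 00000000  (ones: 0)
  rows 64-71 [x1,x2,x3,x4=1000]: 11110000  (ones: 4)
  rows 72-79 [x1,x2,x3,x4=1001]: 00000000  (ones: 0)
  rows 80-87 [x1,x2,x3,x4=1010]: 11110000  (ones: 4)
  rows 88-95 [x1,x2,x3,x4=1011]: 00000000  (ones: 0)
  rows 96-103 [x1,x2,x3,x4=1100]: 11010000  (ones: 3)
  rows 104-111 [x1,x2,x3,x4=1101]: 00000000  (ones: 0)
  rows 112-119 [x1,x2,x3,x4=1110]: 11010000  (ones: 3)
  rows 120-127 [x1,x2,x3,x4=1111]: 00000000  (ones: 0)
Satisfying assignments = 4+0+4+0+3+0+3+0+4+0+4+0+3+0+3+0 = 28

28


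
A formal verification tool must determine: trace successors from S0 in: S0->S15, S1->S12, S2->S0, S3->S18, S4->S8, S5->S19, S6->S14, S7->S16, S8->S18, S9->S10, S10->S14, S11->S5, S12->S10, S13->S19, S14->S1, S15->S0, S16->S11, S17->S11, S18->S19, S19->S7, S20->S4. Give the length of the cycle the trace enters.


Trace from S0 until a state repeats:
  S0 -> S15 -> S0
S0 first seen at step 0, revisited at step 2.
Cycle length = 2 - 0 = 2

2


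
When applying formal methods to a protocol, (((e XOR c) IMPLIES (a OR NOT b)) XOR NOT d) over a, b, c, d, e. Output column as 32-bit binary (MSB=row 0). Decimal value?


Formula: (((e XOR c) IMPLIES (a OR NOT b)) XOR NOT d) over a, b, c, d, e (32 rows)
Evaluate each row (bits = a,b,c,d,e, MSB first):
  row 0 [00000]: (((0 XOR 0) IMPLIES (0 OR NOT 0)) XOR NOT 0) -> 0
  row 1 [00001]: (((1 XOR 0) IMPLIES (0 OR NOT 0)) XOR NOT 0) -> 0
  row 2 [00010]: (((0 XOR 0) IMPLIES (0 OR NOT 0)) XOR NOT 1) -> 1
  row 3 [00011]: (((1 XOR 0) IMPLIES (0 OR NOT 0)) XOR NOT 1) -> 1
  row 4 [00100]: (((0 XOR 1) IMPLIES (0 OR NOT 0)) XOR NOT 0) -> 0
  row 5 [00101]: (((1 XOR 1) IMPLIES (0 OR NOT 0)) XOR NOT 0) -> 0
  row 6 [00110]: (((0 XOR 1) IMPLIES (0 OR NOT 0)) XOR NOT 1) -> 1
  row 7 [00111]: (((1 XOR 1) IMPLIES (0 OR NOT 0)) XOR NOT 1) -> 1
  row 8 [01000]: (((0 XOR 0) IMPLIES (0 OR NOT 1)) XOR NOT 0) -> 0
  row 9 [01001]: (((1 XOR 0) IMPLIES (0 OR NOT 1)) XOR NOT 0) -> 1
  row 10 [01010]: (((0 XOR 0) IMPLIES (0 OR NOT 1)) XOR NOT 1) -> 1
  row 11 [01011]: (((1 XOR 0) IMPLIES (0 OR NOT 1)) XOR NOT 1) -> 0
  row 12 [01100]: (((0 XOR 1) IMPLIES (0 OR NOT 1)) XOR NOT 0) -> 1
  row 13 [01101]: (((1 XOR 1) IMPLIES (0 OR NOT 1)) XOR NOT 0) -> 0
  row 14 [01110]: (((0 XOR 1) IMPLIES (0 OR NOT 1)) XOR NOT 1) -> 0
  row 15 [01111]: (((1 XOR 1) IMPLIES (0 OR NOT 1)) XOR NOT 1) -> 1
  row 16 [10000]: (((0 XOR 0) IMPLIES (1 OR NOT 0)) XOR NOT 0) -> 0
  row 17 [10001]: (((1 XOR 0) IMPLIES (1 OR NOT 0)) XOR NOT 0) -> 0
  row 18 [10010]: (((0 XOR 0) IMPLIES (1 OR NOT 0)) XOR NOT 1) -> 1
  row 19 [10011]: (((1 XOR 0) IMPLIES (1 OR NOT 0)) XOR NOT 1) -> 1
  row 20 [10100]: (((0 XOR 1) IMPLIES (1 OR NOT 0)) XOR NOT 0) -> 0
  row 21 [10101]: (((1 XOR 1) IMPLIES (1 OR NOT 0)) XOR NOT 0) -> 0
  row 22 [10110]: (((0 XOR 1) IMPLIES (1 OR NOT 0)) XOR NOT 1) -> 1
  row 23 [10111]: (((1 XOR 1) IMPLIES (1 OR NOT 0)) XOR NOT 1) -> 1
  row 24 [11000]: (((0 XOR 0) IMPLIES (1 OR NOT 1)) XOR NOT 0) -> 0
  row 25 [11001]: (((1 XOR 0) IMPLIES (1 OR NOT 1)) XOR NOT 0) -> 0
  row 26 [11010]: (((0 XOR 0) IMPLIES (1 OR NOT 1)) XOR NOT 1) -> 1
  row 27 [11011]: (((1 XOR 0) IMPLIES (1 OR NOT 1)) XOR NOT 1) -> 1
  row 28 [11100]: (((0 XOR 1) IMPLIES (1 OR NOT 1)) XOR NOT 0) -> 0
  row 29 [11101]: (((1 XOR 1) IMPLIES (1 OR NOT 1)) XOR NOT 0) -> 0
  row 30 [11110]: (((0 XOR 1) IMPLIES (1 OR NOT 1)) XOR NOT 1) -> 1
  row 31 [11111]: (((1 XOR 1) IMPLIES (1 OR NOT 1)) XOR NOT 1) -> 1
Full result column, 4 rows per line (a,b,c fixed per line; d,e runs 00..11 left to right):
  rows 0-3 [a,b,c=000]: 0011  = hex 3
  rows 4-7 [a,b,c=001]: 0011  = hex 3
  rows 8-11 [a,b,c=010]: 0110  = hex 6
  rows 12-15 [a,b,c=011]: 1001  = hex 9
  rows 16-19 [a,b,c=100]: 0011  = hex 3
  rows 20-23 [a,b,c=101]: 0011  = hex 3
  rows 24-27 [a,b,c=110]: 0011  = hex 3
  rows 28-31 [a,b,c=111]: 0011  = hex 3
Output column (row 0 .. row 31) = 00110011011010010011001100110011
Output column grouped in 4s = 0011 0011 0110 1001 0011 0011 0011 0011 = 0x33693333
Convert to decimal digit by digit (value = value*16 + digit):
  3 -> 3
  3*16 + 3 = 51
  51*16 + 6 = 822
  822*16 + 9 = 13161
  13161*16 + 3 = 210579
  210579*16 + 3 = 3369267
  3369267*16 + 3 = 53908275
  53908275*16 + 3 = 862532403
Decimal = 862532403

862532403


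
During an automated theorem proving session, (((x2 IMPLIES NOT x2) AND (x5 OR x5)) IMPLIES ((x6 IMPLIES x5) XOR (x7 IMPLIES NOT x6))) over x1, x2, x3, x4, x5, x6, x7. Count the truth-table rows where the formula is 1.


Formula: (((x2 IMPLIES NOT x2) AND (x5 OR x5)) IMPLIES ((x6 IMPLIES x5) XOR (x7 IMPLIES NOT x6))) over 7 vars (128 rows)
Evaluate each row (x1, x2, x3, x4, x5, x6, x7 as bits, MSB first):
  row 0 [0000000]: (((0 IMPLIES NOT 0) AND (0 OR 0)) IMPLIES ((0 IMPLIES 0) XOR (0 IMPLIES NOT 0))) -> 1
  row 1 [0000001]: (((0 IMPLIES NOT 0) AND (0 OR 0)) IMPLIES ((0 IMPLIES 0) XOR (1 IMPLIES NOT 0))) -> 1
  row 2 [0000010]: (((0 IMPLIES NOT 0) AND (0 OR 0)) IMPLIES ((1 IMPLIES 0) XOR (0 IMPLIES NOT 1))) -> 1
  row 3 [0000011]: (((0 IMPLIES NOT 0) AND (0 OR 0)) IMPLIES ((1 IMPLIES 0) XOR (1 IMPLIES NOT 1))) -> 1
  row 4 [0000100]: (((0 IMPLIES NOT 0) AND (1 OR 1)) IMPLIES ((0 IMPLIES 1) XOR (0 IMPLIES NOT 0))) -> 0
  (every remaining row is evaluated the same way; all 128 results are listed next)
Full result column, 8 rows per line (x1,x2,x3,x4 fixed per line; x5,x6,x7 runs 000..111 left to right):
  rows 0-7 [x1,x2,x3,x4=0000]: 11110001  (ones: 5)
  rows 8-15 [x1,x2,x3,x4=0001]: 11110001  (ones: 5)
  rows 16-23 [x1,x2,x3,x4=0010]: 11110001  (ones: 5)
  rows 24-31 [x1,x2,x3,x4=0011]: 11110001  (ones: 5)
  rows 32-39 [x1,x2,x3,x4=0100]: 11111111  (ones: 8)
  rows 40-47 [x1,x2,x3,x4=0101]: 11111111  (ones: 8)
  rows 48-55 [x1,x2,x3,x4=0110]: 11111111  (ones: 8)
  rows 56-63 [x1,x2,x3,x4=0111]: 11111111  (ones: 8)
  rows 64-71 [x1,x2,x3,x4=1000]: 11110001  (ones: 5)
  rows 72-79 [x1,x2,x3,x4=1001]: 11110001  (ones: 5)
  rows 80-87 [x1,x2,x3,x4=1010]: 11110001  (ones: 5)
  rows 88-95 [x1,x2,x3,x4=1011]: 11110001  (ones: 5)
  rows 96-103 [x1,x2,x3,x4=1100]: 11111111  (ones: 8)
  rows 104-111 [x1,x2,x3,x4=1101]: 11111111  (ones: 8)
  rows 112-119 [x1,x2,x3,x4=1110]: 11111111  (ones: 8)
  rows 120-127 [x1,x2,x3,x4=1111]: 11111111  (ones: 8)
Count of 1-rows = 5+5+5+5+8+8+8+8+5+5+5+5+8+8+8+8 = 104

104
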